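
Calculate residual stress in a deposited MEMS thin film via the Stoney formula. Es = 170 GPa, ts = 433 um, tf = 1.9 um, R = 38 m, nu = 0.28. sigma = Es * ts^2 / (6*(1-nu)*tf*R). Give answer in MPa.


Step 1: Compute numerator: Es * ts^2 = 170 * 433^2 = 31873130 (GPa*um^2)
Step 2: Compute denominator (R in um): 6*(1-nu)*tf*R = 6*0.72*1.9*38e6 = 311904000.0 (um^2)
Step 3: sigma (GPa) = 31873130 / 311904000.0 = 1.02189e-01 GPa
Step 4: Convert to MPa (x1000): sigma = 102.2 MPa


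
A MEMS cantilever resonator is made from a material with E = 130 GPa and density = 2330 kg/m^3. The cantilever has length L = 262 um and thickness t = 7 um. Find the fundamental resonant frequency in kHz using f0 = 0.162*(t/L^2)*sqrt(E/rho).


Step 1: Convert units to SI.
t_SI = 7e-6 m, L_SI = 262e-6 m
Step 2: Calculate sqrt(E/rho).
sqrt(130e9 / 2330) = 7469.54 m/s
Step 3: Compute f0.
f0 = 0.162 * 7e-6 / (262e-6)^2 * 7469.54 = 123396.9 Hz = 123.4 kHz


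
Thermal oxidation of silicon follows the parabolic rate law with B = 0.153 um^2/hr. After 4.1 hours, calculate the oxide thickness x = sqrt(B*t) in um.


Step 1: Compute B*t = 0.153 * 4.1 = 0.6273
Step 2: x = sqrt(0.6273)
x = 0.792 um


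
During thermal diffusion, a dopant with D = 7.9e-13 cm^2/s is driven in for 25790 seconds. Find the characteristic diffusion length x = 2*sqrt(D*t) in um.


Step 1: Compute D*t = 7.9e-13 * 25790 = 2.03741e-08 cm^2
Step 2: sqrt(D*t) = 1.42738e-04 cm
Step 3: x = 2 * 1.42738e-04 cm = 2.85476e-04 cm
Step 4: Convert to um (1 cm = 1e4 um): x = 2.855 um


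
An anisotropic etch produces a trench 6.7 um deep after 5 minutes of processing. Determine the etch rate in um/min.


Step 1: Etch rate = depth / time
Step 2: rate = 6.7 / 5
rate = 1.34 um/min


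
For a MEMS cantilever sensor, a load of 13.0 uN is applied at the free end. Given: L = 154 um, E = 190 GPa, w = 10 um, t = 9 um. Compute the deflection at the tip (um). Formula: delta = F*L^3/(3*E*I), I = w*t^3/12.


Step 1: Calculate the second moment of area.
I = w * t^3 / 12 = 10 * 9^3 / 12 = 607.5 um^4
Step 2: Convert E to consistent units (1 GPa = 1000 uN/um^2).
E = 190 GPa = 190000 uN/um^2
Step 3: Calculate tip deflection.
delta = F * L^3 / (3 * E * I)
delta = 13.0 * 154^3 / (3 * 190000 * 607.5)
delta = 0.1371 um


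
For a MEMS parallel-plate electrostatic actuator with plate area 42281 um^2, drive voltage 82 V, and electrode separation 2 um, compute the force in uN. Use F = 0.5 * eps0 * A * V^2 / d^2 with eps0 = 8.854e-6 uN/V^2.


Step 1: Identify parameters.
eps0 = 8.854e-6 uN/V^2, A = 42281 um^2, V = 82 V, d = 2 um
Step 2: Compute V^2 = 82^2 = 6724
Step 3: Compute d^2 = 2^2 = 4
Step 4: F = 0.5 * 8.854e-6 * 42281 * 6724 / 4
F = 314.646 uN


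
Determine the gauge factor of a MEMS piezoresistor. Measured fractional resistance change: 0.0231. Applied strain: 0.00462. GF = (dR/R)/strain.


Step 1: Identify values.
dR/R = 0.0231, strain = 0.00462
Step 2: GF = (dR/R) / strain = 0.0231 / 0.00462
GF = 5.0


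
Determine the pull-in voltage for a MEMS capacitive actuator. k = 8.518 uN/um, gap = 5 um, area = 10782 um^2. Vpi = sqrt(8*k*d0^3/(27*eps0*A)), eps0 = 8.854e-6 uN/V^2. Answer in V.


Step 1: Compute numerator: 8 * k * d0^3 = 8 * 8.518 * 5^3 = 8518.0
Step 2: Compute denominator: 27 * eps0 * A = 27 * 8.854e-6 * 10782 = 2.577523
Step 3: Vpi = sqrt(8518.0 / 2.577523)
Vpi = 57.49 V


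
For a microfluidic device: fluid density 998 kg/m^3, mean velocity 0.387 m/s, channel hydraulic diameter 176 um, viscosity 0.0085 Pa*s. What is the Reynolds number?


Step 1: Convert Dh to meters: Dh = 176e-6 m
Step 2: Re = rho * v * Dh / mu
Re = 998 * 0.387 * 176e-6 / 0.0085
Re = 7.997


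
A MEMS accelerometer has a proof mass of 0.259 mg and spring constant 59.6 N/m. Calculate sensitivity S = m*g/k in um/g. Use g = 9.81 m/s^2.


Step 1: Convert mass: m = 0.259 mg = 2.59e-07 kg
Step 2: S = m * g / k = 2.59e-07 * 9.81 / 59.6
Step 3: S = 4.26e-08 m/g
Step 4: Convert to um/g: S = 0.043 um/g


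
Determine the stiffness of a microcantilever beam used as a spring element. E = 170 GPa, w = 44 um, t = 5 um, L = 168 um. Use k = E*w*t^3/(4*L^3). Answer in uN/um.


Step 1: Convert E to consistent units (1 GPa = 1000 uN/um^2).
E = 170 GPa = 170000 uN/um^2
Step 2: Compute t^3 = 5^3 = 125
Step 3: Compute L^3 = 168^3 = 4741632
Step 4: k = 170000 * 44 * 125 / (4 * 4741632)
k = 49.2974 uN/um


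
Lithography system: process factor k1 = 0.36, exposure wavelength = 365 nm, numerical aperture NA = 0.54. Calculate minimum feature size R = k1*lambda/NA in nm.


Step 1: Identify values: k1 = 0.36, lambda = 365 nm, NA = 0.54
Step 2: R = k1 * lambda / NA
R = 0.36 * 365 / 0.54
R = 243.3 nm


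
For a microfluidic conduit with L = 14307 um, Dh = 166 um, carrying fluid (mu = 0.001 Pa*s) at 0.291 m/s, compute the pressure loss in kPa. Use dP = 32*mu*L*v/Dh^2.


Step 1: Convert to SI: L = 14307e-6 m, Dh = 166e-6 m
Step 2: dP = 32 * 0.001 * 14307e-6 * 0.291 / (166e-6)^2
Step 3: dP = 4834.76 Pa
Step 4: Convert to kPa: dP = 4.83 kPa


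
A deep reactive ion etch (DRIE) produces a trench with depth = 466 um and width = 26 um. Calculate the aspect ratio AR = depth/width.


Step 1: AR = depth / width
Step 2: AR = 466 / 26
AR = 17.9


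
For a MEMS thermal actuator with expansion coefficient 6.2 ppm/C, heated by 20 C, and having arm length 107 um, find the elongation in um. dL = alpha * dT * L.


Step 1: Convert CTE: alpha = 6.2 ppm/C = 6.2e-6 /C
Step 2: dL = 6.2e-6 * 20 * 107
dL = 0.0133 um


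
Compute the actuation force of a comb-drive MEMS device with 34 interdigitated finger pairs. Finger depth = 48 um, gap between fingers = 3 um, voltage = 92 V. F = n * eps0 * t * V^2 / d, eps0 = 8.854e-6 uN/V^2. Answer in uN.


Step 1: Parameters: n=34, eps0=8.854e-6 uN/V^2, t=48 um, V=92 V, d=3 um
Step 2: V^2 = 8464
Step 3: F = 34 * 8.854e-6 * 48 * 8464 / 3
F = 40.767 uN


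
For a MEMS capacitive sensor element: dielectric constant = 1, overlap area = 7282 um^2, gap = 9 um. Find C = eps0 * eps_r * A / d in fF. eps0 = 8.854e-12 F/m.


Step 1: Convert area to m^2: A = 7282e-12 m^2
Step 2: Convert gap to m: d = 9e-6 m
Step 3: C = eps0 * eps_r * A / d
C = 8.854e-12 * 1 * 7282e-12 / 9e-6
Step 4: Convert to fF (multiply by 1e15).
C = 7.16 fF


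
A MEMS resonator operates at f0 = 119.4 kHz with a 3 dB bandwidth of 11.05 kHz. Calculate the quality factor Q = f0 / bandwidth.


Step 1: Q = f0 / bandwidth
Step 2: Q = 119.4 / 11.05
Q = 10.8


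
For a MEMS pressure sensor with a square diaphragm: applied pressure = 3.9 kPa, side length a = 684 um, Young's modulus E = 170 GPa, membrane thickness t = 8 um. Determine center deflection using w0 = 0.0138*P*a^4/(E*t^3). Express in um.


Step 1: Convert pressure to compatible units (E is in GPa, so P in GPa).
P = 3.9 kPa = 3.9e-6 GPa
Step 2: Compute numerator: 0.0138 * P * a^4.
a^4 = 684^4 = 218889236736
numerator = 0.0138 * 3.9e-6 * 218889236736 = 1.17806e+04
Step 3: Compute denominator: E * t^3 = 170 * 8^3 = 87040
Step 4: w0 = numerator / denominator = 1.17806e+04 / 87040 = 0.1353 um


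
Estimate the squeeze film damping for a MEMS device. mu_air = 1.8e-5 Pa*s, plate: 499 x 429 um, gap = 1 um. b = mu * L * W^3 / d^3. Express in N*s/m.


Step 1: Convert to SI.
L = 499e-6 m, W = 429e-6 m, d = 1e-6 m
Step 2: W^3 = (429e-6)^3 = 7.90e-11 m^3
Step 3: d^3 = (1e-6)^3 = 1.00e-18 m^3
Step 4: b = 1.8e-5 * 499e-6 * 7.90e-11 / 1.00e-18
b = 7.09e-01 N*s/m


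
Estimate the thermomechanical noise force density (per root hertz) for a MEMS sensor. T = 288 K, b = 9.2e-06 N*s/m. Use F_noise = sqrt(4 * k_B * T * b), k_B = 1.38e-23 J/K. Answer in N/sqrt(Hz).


Step 1: Compute 4 * k_B * T * b
= 4 * 1.38e-23 * 288 * 9.2e-06
= 1.4626e-25 N^2/Hz
Step 2: F_noise = sqrt(1.4626e-25)
F_noise = 3.82e-13 N/sqrt(Hz)


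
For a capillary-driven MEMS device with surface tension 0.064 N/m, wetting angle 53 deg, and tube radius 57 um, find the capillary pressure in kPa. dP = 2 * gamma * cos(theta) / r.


Step 1: cos(53 deg) = 0.6018
Step 2: Convert r to m: r = 57e-6 m
Step 3: dP = 2 * 0.064 * 0.6018 / 57e-6 = 1351.4 Pa
Step 4: Convert Pa to kPa (divide by 1000).
dP = 1.35 kPa


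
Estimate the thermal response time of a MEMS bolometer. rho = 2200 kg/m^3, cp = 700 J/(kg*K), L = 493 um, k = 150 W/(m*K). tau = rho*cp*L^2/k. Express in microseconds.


Step 1: Convert L to m: L = 493e-6 m
Step 2: L^2 = (493e-6)^2 = 2.43049e-07 m^2
Step 3: tau = 2200 * 700 * 2.43049e-07 / 150 = 2.49530307e-03 s
Step 4: Convert to microseconds (multiply by 1e6).
tau = 2495.303 us


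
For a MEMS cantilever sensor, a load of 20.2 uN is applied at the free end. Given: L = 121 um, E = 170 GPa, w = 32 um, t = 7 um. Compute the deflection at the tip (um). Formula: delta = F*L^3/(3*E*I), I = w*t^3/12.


Step 1: Calculate the second moment of area.
I = w * t^3 / 12 = 32 * 7^3 / 12 = 914.6667 um^4
Step 2: Convert E to consistent units (1 GPa = 1000 uN/um^2).
E = 170 GPa = 170000 uN/um^2
Step 3: Calculate tip deflection.
delta = F * L^3 / (3 * E * I)
delta = 20.2 * 121^3 / (3 * 170000 * 914.6667)
delta = 0.0767 um


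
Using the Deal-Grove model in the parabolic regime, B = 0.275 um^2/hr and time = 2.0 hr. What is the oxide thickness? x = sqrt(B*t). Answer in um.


Step 1: Compute B*t = 0.275 * 2.0 = 0.55
Step 2: x = sqrt(0.55)
x = 0.742 um


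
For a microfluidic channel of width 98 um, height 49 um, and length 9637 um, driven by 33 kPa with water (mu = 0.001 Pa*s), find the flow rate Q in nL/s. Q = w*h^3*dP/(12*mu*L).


Step 1: Convert all dimensions to SI (meters).
w = 98e-6 m, h = 49e-6 m, L = 9637e-6 m, dP = 33e3 Pa
Step 2: Q = w * h^3 * dP / (12 * mu * L)
Q = 98e-6 * (49e-6)^3 * 33e3 / (12 * 0.001 * 9637e-6) = 3.2900701e-09 m^3/s
Step 3: Convert Q from m^3/s to nL/s (1 m^3 = 1e12 nL, so multiply by 1e12).
Q = 3290.07 nL/s


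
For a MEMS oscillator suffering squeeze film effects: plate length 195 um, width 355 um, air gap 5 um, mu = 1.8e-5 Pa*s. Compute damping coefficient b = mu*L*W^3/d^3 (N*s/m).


Step 1: Convert to SI.
L = 195e-6 m, W = 355e-6 m, d = 5e-6 m
Step 2: W^3 = (355e-6)^3 = 4.47e-11 m^3
Step 3: d^3 = (5e-6)^3 = 1.25e-16 m^3
Step 4: b = 1.8e-5 * 195e-6 * 4.47e-11 / 1.25e-16
b = 1.26e-03 N*s/m


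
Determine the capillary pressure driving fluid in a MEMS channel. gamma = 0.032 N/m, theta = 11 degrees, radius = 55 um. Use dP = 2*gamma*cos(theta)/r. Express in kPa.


Step 1: cos(11 deg) = 0.9816
Step 2: Convert r to m: r = 55e-6 m
Step 3: dP = 2 * 0.032 * 0.9816 / 55e-6 = 1142.2 Pa
Step 4: Convert Pa to kPa (divide by 1000).
dP = 1.14 kPa


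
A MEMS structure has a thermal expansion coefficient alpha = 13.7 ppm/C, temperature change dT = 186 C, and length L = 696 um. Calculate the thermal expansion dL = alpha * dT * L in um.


Step 1: Convert CTE: alpha = 13.7 ppm/C = 13.7e-6 /C
Step 2: dL = 13.7e-6 * 186 * 696
dL = 1.7735 um


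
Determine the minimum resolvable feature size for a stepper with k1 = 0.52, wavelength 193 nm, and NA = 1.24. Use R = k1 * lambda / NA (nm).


Step 1: Identify values: k1 = 0.52, lambda = 193 nm, NA = 1.24
Step 2: R = k1 * lambda / NA
R = 0.52 * 193 / 1.24
R = 80.9 nm


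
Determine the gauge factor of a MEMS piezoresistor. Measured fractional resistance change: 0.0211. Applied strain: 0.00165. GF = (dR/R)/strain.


Step 1: Identify values.
dR/R = 0.0211, strain = 0.00165
Step 2: GF = (dR/R) / strain = 0.0211 / 0.00165
GF = 12.8


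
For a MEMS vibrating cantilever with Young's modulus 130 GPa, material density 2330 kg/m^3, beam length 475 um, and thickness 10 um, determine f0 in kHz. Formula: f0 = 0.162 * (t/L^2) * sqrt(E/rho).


Step 1: Convert units to SI.
t_SI = 10e-6 m, L_SI = 475e-6 m
Step 2: Calculate sqrt(E/rho).
sqrt(130e9 / 2330) = 7469.54 m/s
Step 3: Compute f0.
f0 = 0.162 * 10e-6 / (475e-6)^2 * 7469.54 = 53631.7 Hz = 53.63 kHz


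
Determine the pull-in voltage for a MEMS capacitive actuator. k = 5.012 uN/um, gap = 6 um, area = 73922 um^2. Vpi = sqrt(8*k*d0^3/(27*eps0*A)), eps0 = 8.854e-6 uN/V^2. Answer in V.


Step 1: Compute numerator: 8 * k * d0^3 = 8 * 5.012 * 6^3 = 8660.736
Step 2: Compute denominator: 27 * eps0 * A = 27 * 8.854e-6 * 73922 = 17.671645
Step 3: Vpi = sqrt(8660.736 / 17.671645)
Vpi = 22.14 V


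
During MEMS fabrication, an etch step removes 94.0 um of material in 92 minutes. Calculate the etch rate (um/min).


Step 1: Etch rate = depth / time
Step 2: rate = 94.0 / 92
rate = 1.022 um/min


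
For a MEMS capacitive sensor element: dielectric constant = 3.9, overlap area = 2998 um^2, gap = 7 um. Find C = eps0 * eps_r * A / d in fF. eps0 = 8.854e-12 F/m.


Step 1: Convert area to m^2: A = 2998e-12 m^2
Step 2: Convert gap to m: d = 7e-6 m
Step 3: C = eps0 * eps_r * A / d
C = 8.854e-12 * 3.9 * 2998e-12 / 7e-6
Step 4: Convert to fF (multiply by 1e15).
C = 14.79 fF


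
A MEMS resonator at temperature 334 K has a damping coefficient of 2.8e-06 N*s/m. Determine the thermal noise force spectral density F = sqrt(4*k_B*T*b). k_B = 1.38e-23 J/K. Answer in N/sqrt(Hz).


Step 1: Compute 4 * k_B * T * b
= 4 * 1.38e-23 * 334 * 2.8e-06
= 5.1623e-26 N^2/Hz
Step 2: F_noise = sqrt(5.1623e-26)
F_noise = 2.27e-13 N/sqrt(Hz)


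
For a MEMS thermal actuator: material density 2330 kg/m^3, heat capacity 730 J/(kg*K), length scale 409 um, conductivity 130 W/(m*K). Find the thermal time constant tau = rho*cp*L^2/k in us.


Step 1: Convert L to m: L = 409e-6 m
Step 2: L^2 = (409e-6)^2 = 1.67281e-07 m^2
Step 3: tau = 2330 * 730 * 1.67281e-07 / 130 = 2.18867887e-03 s
Step 4: Convert to microseconds (multiply by 1e6).
tau = 2188.679 us


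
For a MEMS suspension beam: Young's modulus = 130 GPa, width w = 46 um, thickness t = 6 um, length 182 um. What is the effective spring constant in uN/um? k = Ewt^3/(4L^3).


Step 1: Convert E to consistent units (1 GPa = 1000 uN/um^2).
E = 130 GPa = 130000 uN/um^2
Step 2: Compute t^3 = 6^3 = 216
Step 3: Compute L^3 = 182^3 = 6028568
Step 4: k = 130000 * 46 * 216 / (4 * 6028568)
k = 53.565 uN/um


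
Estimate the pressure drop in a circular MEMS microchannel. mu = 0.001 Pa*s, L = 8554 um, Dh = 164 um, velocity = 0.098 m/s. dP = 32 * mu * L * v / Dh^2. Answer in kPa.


Step 1: Convert to SI: L = 8554e-6 m, Dh = 164e-6 m
Step 2: dP = 32 * 0.001 * 8554e-6 * 0.098 / (164e-6)^2
Step 3: dP = 997.37 Pa
Step 4: Convert to kPa: dP = 1.0 kPa


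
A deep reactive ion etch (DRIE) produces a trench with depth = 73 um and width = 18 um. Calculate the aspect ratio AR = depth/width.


Step 1: AR = depth / width
Step 2: AR = 73 / 18
AR = 4.1


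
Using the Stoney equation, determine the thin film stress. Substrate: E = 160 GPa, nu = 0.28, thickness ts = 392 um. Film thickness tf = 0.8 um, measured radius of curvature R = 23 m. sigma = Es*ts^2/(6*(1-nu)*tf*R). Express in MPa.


Step 1: Compute numerator: Es * ts^2 = 160 * 392^2 = 24586240 (GPa*um^2)
Step 2: Compute denominator (R in um): 6*(1-nu)*tf*R = 6*0.72*0.8*23e6 = 79488000.0 (um^2)
Step 3: sigma (GPa) = 24586240 / 79488000.0 = 3.09308e-01 GPa
Step 4: Convert to MPa (x1000): sigma = 309.3 MPa


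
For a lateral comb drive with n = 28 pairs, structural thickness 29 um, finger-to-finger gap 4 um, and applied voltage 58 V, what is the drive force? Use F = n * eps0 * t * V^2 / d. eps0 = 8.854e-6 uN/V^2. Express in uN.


Step 1: Parameters: n=28, eps0=8.854e-6 uN/V^2, t=29 um, V=58 V, d=4 um
Step 2: V^2 = 3364
Step 3: F = 28 * 8.854e-6 * 29 * 3364 / 4
F = 6.046 uN


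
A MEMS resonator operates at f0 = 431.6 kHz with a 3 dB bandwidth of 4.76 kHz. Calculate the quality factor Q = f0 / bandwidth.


Step 1: Q = f0 / bandwidth
Step 2: Q = 431.6 / 4.76
Q = 90.7


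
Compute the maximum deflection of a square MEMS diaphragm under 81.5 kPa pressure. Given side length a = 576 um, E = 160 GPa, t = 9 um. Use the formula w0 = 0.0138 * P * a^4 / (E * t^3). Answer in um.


Step 1: Convert pressure to compatible units (E is in GPa, so P in GPa).
P = 81.5 kPa = 81.5e-6 GPa
Step 2: Compute numerator: 0.0138 * P * a^4.
a^4 = 576^4 = 110075314176
numerator = 0.0138 * 81.5e-6 * 110075314176 = 1.238017e+05
Step 3: Compute denominator: E * t^3 = 160 * 9^3 = 116640
Step 4: w0 = numerator / denominator = 1.238017e+05 / 116640 = 1.0614 um


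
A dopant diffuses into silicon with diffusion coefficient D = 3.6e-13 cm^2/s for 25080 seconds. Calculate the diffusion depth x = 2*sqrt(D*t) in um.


Step 1: Compute D*t = 3.6e-13 * 25080 = 9.0288e-09 cm^2
Step 2: sqrt(D*t) = 9.502e-05 cm
Step 3: x = 2 * 9.502e-05 cm = 1.9004e-04 cm
Step 4: Convert to um (1 cm = 1e4 um): x = 1.9 um


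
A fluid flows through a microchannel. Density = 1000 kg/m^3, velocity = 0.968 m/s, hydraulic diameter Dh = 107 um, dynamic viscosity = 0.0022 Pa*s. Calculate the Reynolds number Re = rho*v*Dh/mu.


Step 1: Convert Dh to meters: Dh = 107e-6 m
Step 2: Re = rho * v * Dh / mu
Re = 1000 * 0.968 * 107e-6 / 0.0022
Re = 47.08


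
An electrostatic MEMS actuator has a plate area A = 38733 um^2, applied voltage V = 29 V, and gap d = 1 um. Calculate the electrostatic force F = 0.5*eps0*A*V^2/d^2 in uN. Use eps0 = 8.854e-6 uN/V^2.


Step 1: Identify parameters.
eps0 = 8.854e-6 uN/V^2, A = 38733 um^2, V = 29 V, d = 1 um
Step 2: Compute V^2 = 29^2 = 841
Step 3: Compute d^2 = 1^2 = 1
Step 4: F = 0.5 * 8.854e-6 * 38733 * 841 / 1
F = 144.207 uN


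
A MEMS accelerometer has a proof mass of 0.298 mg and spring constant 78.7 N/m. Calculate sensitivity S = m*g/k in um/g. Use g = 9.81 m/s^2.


Step 1: Convert mass: m = 0.298 mg = 2.98e-07 kg
Step 2: S = m * g / k = 2.98e-07 * 9.81 / 78.7
Step 3: S = 3.71e-08 m/g
Step 4: Convert to um/g: S = 0.037 um/g


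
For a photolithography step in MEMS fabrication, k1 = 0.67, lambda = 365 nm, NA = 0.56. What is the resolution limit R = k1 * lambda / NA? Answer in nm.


Step 1: Identify values: k1 = 0.67, lambda = 365 nm, NA = 0.56
Step 2: R = k1 * lambda / NA
R = 0.67 * 365 / 0.56
R = 436.7 nm


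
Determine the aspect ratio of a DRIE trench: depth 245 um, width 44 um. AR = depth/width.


Step 1: AR = depth / width
Step 2: AR = 245 / 44
AR = 5.6


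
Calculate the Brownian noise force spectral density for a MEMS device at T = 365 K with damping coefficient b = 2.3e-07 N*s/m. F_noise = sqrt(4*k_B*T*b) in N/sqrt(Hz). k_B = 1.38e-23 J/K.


Step 1: Compute 4 * k_B * T * b
= 4 * 1.38e-23 * 365 * 2.3e-07
= 4.6340e-27 N^2/Hz
Step 2: F_noise = sqrt(4.6340e-27)
F_noise = 6.81e-14 N/sqrt(Hz)


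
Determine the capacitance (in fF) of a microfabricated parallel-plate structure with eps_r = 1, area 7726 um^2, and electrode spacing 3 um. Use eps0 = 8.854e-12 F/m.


Step 1: Convert area to m^2: A = 7726e-12 m^2
Step 2: Convert gap to m: d = 3e-6 m
Step 3: C = eps0 * eps_r * A / d
C = 8.854e-12 * 1 * 7726e-12 / 3e-6
Step 4: Convert to fF (multiply by 1e15).
C = 22.8 fF


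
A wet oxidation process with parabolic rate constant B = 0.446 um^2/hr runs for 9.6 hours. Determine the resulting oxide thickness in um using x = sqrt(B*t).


Step 1: Compute B*t = 0.446 * 9.6 = 4.2816
Step 2: x = sqrt(4.2816)
x = 2.069 um


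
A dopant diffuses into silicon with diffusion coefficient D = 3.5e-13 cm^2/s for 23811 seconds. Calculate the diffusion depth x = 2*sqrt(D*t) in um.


Step 1: Compute D*t = 3.5e-13 * 23811 = 8.33385e-09 cm^2
Step 2: sqrt(D*t) = 9.12899e-05 cm
Step 3: x = 2 * 9.12899e-05 cm = 1.825798e-04 cm
Step 4: Convert to um (1 cm = 1e4 um): x = 1.826 um


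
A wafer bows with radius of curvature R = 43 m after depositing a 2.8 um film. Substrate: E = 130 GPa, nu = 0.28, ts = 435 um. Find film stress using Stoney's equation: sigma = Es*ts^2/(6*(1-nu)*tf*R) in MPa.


Step 1: Compute numerator: Es * ts^2 = 130 * 435^2 = 24599250 (GPa*um^2)
Step 2: Compute denominator (R in um): 6*(1-nu)*tf*R = 6*0.72*2.8*43e6 = 520128000.0 (um^2)
Step 3: sigma (GPa) = 24599250 / 520128000.0 = 4.7295e-02 GPa
Step 4: Convert to MPa (x1000): sigma = 47.3 MPa


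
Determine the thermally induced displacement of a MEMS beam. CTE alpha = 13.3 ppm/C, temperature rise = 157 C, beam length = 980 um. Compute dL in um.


Step 1: Convert CTE: alpha = 13.3 ppm/C = 13.3e-6 /C
Step 2: dL = 13.3e-6 * 157 * 980
dL = 2.0463 um


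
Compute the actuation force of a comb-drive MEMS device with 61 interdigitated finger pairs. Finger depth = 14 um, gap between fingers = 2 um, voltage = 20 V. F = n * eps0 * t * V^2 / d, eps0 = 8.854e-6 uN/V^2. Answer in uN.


Step 1: Parameters: n=61, eps0=8.854e-6 uN/V^2, t=14 um, V=20 V, d=2 um
Step 2: V^2 = 400
Step 3: F = 61 * 8.854e-6 * 14 * 400 / 2
F = 1.512 uN


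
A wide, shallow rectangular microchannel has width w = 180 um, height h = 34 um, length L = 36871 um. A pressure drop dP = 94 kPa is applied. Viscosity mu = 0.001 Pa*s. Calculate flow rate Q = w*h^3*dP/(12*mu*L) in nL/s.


Step 1: Convert all dimensions to SI (meters).
w = 180e-6 m, h = 34e-6 m, L = 36871e-6 m, dP = 94e3 Pa
Step 2: Q = w * h^3 * dP / (12 * mu * L)
Q = 180e-6 * (34e-6)^3 * 94e3 / (12 * 0.001 * 36871e-6) = 1.50304141e-09 m^3/s
Step 3: Convert Q from m^3/s to nL/s (1 m^3 = 1e12 nL, so multiply by 1e12).
Q = 1503.041 nL/s


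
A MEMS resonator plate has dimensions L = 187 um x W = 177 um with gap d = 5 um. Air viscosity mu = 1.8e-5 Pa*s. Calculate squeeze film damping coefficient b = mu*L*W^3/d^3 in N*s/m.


Step 1: Convert to SI.
L = 187e-6 m, W = 177e-6 m, d = 5e-6 m
Step 2: W^3 = (177e-6)^3 = 5.55e-12 m^3
Step 3: d^3 = (5e-6)^3 = 1.25e-16 m^3
Step 4: b = 1.8e-5 * 187e-6 * 5.55e-12 / 1.25e-16
b = 1.49e-04 N*s/m


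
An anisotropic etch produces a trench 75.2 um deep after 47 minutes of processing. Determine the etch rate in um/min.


Step 1: Etch rate = depth / time
Step 2: rate = 75.2 / 47
rate = 1.6 um/min


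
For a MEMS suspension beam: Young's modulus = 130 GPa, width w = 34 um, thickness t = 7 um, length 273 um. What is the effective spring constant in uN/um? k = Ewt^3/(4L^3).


Step 1: Convert E to consistent units (1 GPa = 1000 uN/um^2).
E = 130 GPa = 130000 uN/um^2
Step 2: Compute t^3 = 7^3 = 343
Step 3: Compute L^3 = 273^3 = 20346417
Step 4: k = 130000 * 34 * 343 / (4 * 20346417)
k = 18.6281 uN/um


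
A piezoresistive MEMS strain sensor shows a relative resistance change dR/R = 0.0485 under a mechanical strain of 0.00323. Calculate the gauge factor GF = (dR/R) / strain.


Step 1: Identify values.
dR/R = 0.0485, strain = 0.00323
Step 2: GF = (dR/R) / strain = 0.0485 / 0.00323
GF = 15.0


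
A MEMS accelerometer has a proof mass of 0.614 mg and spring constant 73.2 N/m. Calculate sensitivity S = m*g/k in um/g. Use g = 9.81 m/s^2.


Step 1: Convert mass: m = 0.614 mg = 6.14e-07 kg
Step 2: S = m * g / k = 6.14e-07 * 9.81 / 73.2
Step 3: S = 8.23e-08 m/g
Step 4: Convert to um/g: S = 0.082 um/g


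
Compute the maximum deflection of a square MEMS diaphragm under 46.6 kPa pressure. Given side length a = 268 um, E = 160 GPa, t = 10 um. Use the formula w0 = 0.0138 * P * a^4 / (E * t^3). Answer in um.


Step 1: Convert pressure to compatible units (E is in GPa, so P in GPa).
P = 46.6 kPa = 46.6e-6 GPa
Step 2: Compute numerator: 0.0138 * P * a^4.
a^4 = 268^4 = 5158686976
numerator = 0.0138 * 46.6e-6 * 5158686976 = 3.3174e+03
Step 3: Compute denominator: E * t^3 = 160 * 10^3 = 160000
Step 4: w0 = numerator / denominator = 3.3174e+03 / 160000 = 0.0207 um


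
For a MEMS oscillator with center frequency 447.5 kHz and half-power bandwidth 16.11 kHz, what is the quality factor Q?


Step 1: Q = f0 / bandwidth
Step 2: Q = 447.5 / 16.11
Q = 27.8


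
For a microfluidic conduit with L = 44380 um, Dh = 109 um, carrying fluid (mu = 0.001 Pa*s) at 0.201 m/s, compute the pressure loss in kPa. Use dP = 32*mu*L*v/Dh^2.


Step 1: Convert to SI: L = 44380e-6 m, Dh = 109e-6 m
Step 2: dP = 32 * 0.001 * 44380e-6 * 0.201 / (109e-6)^2
Step 3: dP = 24025.94 Pa
Step 4: Convert to kPa: dP = 24.03 kPa


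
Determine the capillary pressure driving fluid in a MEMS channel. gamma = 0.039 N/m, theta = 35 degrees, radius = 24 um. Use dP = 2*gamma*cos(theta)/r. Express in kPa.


Step 1: cos(35 deg) = 0.8192
Step 2: Convert r to m: r = 24e-6 m
Step 3: dP = 2 * 0.039 * 0.8192 / 24e-6 = 2662.4 Pa
Step 4: Convert Pa to kPa (divide by 1000).
dP = 2.66 kPa


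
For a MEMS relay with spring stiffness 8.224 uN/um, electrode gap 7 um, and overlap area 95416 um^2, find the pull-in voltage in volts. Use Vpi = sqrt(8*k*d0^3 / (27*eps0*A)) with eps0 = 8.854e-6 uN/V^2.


Step 1: Compute numerator: 8 * k * d0^3 = 8 * 8.224 * 7^3 = 22566.656
Step 2: Compute denominator: 27 * eps0 * A = 27 * 8.854e-6 * 95416 = 22.809958
Step 3: Vpi = sqrt(22566.656 / 22.809958)
Vpi = 31.45 V


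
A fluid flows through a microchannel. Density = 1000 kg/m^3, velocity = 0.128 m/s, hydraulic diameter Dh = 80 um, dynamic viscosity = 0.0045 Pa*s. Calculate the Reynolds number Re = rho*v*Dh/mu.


Step 1: Convert Dh to meters: Dh = 80e-6 m
Step 2: Re = rho * v * Dh / mu
Re = 1000 * 0.128 * 80e-6 / 0.0045
Re = 2.276


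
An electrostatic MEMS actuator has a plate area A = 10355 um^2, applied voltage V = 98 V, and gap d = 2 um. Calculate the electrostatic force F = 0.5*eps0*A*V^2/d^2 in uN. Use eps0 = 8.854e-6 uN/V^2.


Step 1: Identify parameters.
eps0 = 8.854e-6 uN/V^2, A = 10355 um^2, V = 98 V, d = 2 um
Step 2: Compute V^2 = 98^2 = 9604
Step 3: Compute d^2 = 2^2 = 4
Step 4: F = 0.5 * 8.854e-6 * 10355 * 9604 / 4
F = 110.066 uN


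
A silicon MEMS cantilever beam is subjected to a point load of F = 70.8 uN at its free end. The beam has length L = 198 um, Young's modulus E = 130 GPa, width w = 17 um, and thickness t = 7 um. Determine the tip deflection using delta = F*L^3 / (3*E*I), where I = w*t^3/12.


Step 1: Calculate the second moment of area.
I = w * t^3 / 12 = 17 * 7^3 / 12 = 485.9167 um^4
Step 2: Convert E to consistent units (1 GPa = 1000 uN/um^2).
E = 130 GPa = 130000 uN/um^2
Step 3: Calculate tip deflection.
delta = F * L^3 / (3 * E * I)
delta = 70.8 * 198^3 / (3 * 130000 * 485.9167)
delta = 2.9 um


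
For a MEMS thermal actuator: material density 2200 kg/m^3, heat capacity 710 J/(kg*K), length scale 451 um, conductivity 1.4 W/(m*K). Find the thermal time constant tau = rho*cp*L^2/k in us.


Step 1: Convert L to m: L = 451e-6 m
Step 2: L^2 = (451e-6)^2 = 2.03401e-07 m^2
Step 3: tau = 2200 * 710 * 2.03401e-07 / 1.4 = 2.2693740143e-01 s
Step 4: Convert to microseconds (multiply by 1e6).
tau = 226937.401 us


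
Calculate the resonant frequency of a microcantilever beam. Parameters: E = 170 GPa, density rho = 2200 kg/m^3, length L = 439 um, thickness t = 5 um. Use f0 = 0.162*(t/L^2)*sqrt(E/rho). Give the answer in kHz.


Step 1: Convert units to SI.
t_SI = 5e-6 m, L_SI = 439e-6 m
Step 2: Calculate sqrt(E/rho).
sqrt(170e9 / 2200) = 8790.49 m/s
Step 3: Compute f0.
f0 = 0.162 * 5e-6 / (439e-6)^2 * 8790.49 = 36946.1 Hz = 36.95 kHz


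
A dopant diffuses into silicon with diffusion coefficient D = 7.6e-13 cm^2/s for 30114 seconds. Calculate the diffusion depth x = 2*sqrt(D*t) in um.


Step 1: Compute D*t = 7.6e-13 * 30114 = 2.288664e-08 cm^2
Step 2: sqrt(D*t) = 1.51283e-04 cm
Step 3: x = 2 * 1.51283e-04 cm = 3.02566e-04 cm
Step 4: Convert to um (1 cm = 1e4 um): x = 3.026 um


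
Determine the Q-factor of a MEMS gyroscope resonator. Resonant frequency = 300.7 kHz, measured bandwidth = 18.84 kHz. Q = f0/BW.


Step 1: Q = f0 / bandwidth
Step 2: Q = 300.7 / 18.84
Q = 16.0


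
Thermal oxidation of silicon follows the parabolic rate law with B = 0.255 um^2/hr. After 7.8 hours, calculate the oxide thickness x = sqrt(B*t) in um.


Step 1: Compute B*t = 0.255 * 7.8 = 1.989
Step 2: x = sqrt(1.989)
x = 1.41 um


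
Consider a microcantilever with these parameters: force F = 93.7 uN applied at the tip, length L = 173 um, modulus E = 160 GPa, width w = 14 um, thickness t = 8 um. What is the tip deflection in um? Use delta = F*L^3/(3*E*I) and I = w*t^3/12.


Step 1: Calculate the second moment of area.
I = w * t^3 / 12 = 14 * 8^3 / 12 = 597.3333 um^4
Step 2: Convert E to consistent units (1 GPa = 1000 uN/um^2).
E = 160 GPa = 160000 uN/um^2
Step 3: Calculate tip deflection.
delta = F * L^3 / (3 * E * I)
delta = 93.7 * 173^3 / (3 * 160000 * 597.3333)
delta = 1.6921 um


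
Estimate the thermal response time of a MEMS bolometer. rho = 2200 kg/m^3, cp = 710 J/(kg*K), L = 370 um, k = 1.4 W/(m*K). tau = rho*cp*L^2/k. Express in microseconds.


Step 1: Convert L to m: L = 370e-6 m
Step 2: L^2 = (370e-6)^2 = 1.369e-07 m^2
Step 3: tau = 2200 * 710 * 1.369e-07 / 1.4 = 1.5274128571e-01 s
Step 4: Convert to microseconds (multiply by 1e6).
tau = 152741.286 us


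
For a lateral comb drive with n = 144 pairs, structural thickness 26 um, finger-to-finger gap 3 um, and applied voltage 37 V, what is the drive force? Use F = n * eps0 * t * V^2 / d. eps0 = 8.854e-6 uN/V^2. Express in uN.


Step 1: Parameters: n=144, eps0=8.854e-6 uN/V^2, t=26 um, V=37 V, d=3 um
Step 2: V^2 = 1369
Step 3: F = 144 * 8.854e-6 * 26 * 1369 / 3
F = 15.127 uN


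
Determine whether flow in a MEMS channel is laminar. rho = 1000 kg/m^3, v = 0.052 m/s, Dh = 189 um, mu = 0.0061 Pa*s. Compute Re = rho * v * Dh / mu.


Step 1: Convert Dh to meters: Dh = 189e-6 m
Step 2: Re = rho * v * Dh / mu
Re = 1000 * 0.052 * 189e-6 / 0.0061
Re = 1.611
Since Re = 1.611 is below ~2300, the flow is laminar.


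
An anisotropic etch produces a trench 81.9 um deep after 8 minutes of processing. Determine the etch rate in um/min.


Step 1: Etch rate = depth / time
Step 2: rate = 81.9 / 8
rate = 10.238 um/min


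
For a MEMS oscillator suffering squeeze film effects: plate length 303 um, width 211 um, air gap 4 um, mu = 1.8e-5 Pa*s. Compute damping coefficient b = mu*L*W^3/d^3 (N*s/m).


Step 1: Convert to SI.
L = 303e-6 m, W = 211e-6 m, d = 4e-6 m
Step 2: W^3 = (211e-6)^3 = 9.39e-12 m^3
Step 3: d^3 = (4e-6)^3 = 6.40e-17 m^3
Step 4: b = 1.8e-5 * 303e-6 * 9.39e-12 / 6.40e-17
b = 8.01e-04 N*s/m


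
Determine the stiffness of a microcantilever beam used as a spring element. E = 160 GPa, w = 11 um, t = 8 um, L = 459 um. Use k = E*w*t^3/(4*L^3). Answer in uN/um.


Step 1: Convert E to consistent units (1 GPa = 1000 uN/um^2).
E = 160 GPa = 160000 uN/um^2
Step 2: Compute t^3 = 8^3 = 512
Step 3: Compute L^3 = 459^3 = 96702579
Step 4: k = 160000 * 11 * 512 / (4 * 96702579)
k = 2.3296 uN/um


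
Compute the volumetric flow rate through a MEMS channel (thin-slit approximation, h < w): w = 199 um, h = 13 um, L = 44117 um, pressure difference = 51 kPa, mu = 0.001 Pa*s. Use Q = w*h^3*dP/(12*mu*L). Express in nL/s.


Step 1: Convert all dimensions to SI (meters).
w = 199e-6 m, h = 13e-6 m, L = 44117e-6 m, dP = 51e3 Pa
Step 2: Q = w * h^3 * dP / (12 * mu * L)
Q = 199e-6 * (13e-6)^3 * 51e3 / (12 * 0.001 * 44117e-6) = 4.211784e-11 m^3/s
Step 3: Convert Q from m^3/s to nL/s (1 m^3 = 1e12 nL, so multiply by 1e12).
Q = 42.118 nL/s


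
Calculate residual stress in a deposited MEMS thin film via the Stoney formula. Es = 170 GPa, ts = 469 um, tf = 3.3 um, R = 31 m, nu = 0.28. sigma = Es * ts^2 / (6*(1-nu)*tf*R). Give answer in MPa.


Step 1: Compute numerator: Es * ts^2 = 170 * 469^2 = 37393370 (GPa*um^2)
Step 2: Compute denominator (R in um): 6*(1-nu)*tf*R = 6*0.72*3.3*31e6 = 441936000.0 (um^2)
Step 3: sigma (GPa) = 37393370 / 441936000.0 = 8.4613e-02 GPa
Step 4: Convert to MPa (x1000): sigma = 84.6 MPa


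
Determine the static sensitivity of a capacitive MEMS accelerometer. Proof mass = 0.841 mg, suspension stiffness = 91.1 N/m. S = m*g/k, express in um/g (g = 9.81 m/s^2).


Step 1: Convert mass: m = 0.841 mg = 8.41e-07 kg
Step 2: S = m * g / k = 8.41e-07 * 9.81 / 91.1
Step 3: S = 9.06e-08 m/g
Step 4: Convert to um/g: S = 0.091 um/g


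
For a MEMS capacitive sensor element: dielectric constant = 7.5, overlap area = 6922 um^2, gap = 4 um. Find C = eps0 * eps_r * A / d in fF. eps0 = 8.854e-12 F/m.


Step 1: Convert area to m^2: A = 6922e-12 m^2
Step 2: Convert gap to m: d = 4e-6 m
Step 3: C = eps0 * eps_r * A / d
C = 8.854e-12 * 7.5 * 6922e-12 / 4e-6
Step 4: Convert to fF (multiply by 1e15).
C = 114.91 fF


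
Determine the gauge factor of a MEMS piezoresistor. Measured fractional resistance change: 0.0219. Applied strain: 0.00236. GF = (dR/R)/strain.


Step 1: Identify values.
dR/R = 0.0219, strain = 0.00236
Step 2: GF = (dR/R) / strain = 0.0219 / 0.00236
GF = 9.3


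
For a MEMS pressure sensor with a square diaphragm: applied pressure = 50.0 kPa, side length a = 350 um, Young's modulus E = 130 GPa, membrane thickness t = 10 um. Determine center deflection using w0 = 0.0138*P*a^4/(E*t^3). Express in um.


Step 1: Convert pressure to compatible units (E is in GPa, so P in GPa).
P = 50.0 kPa = 50.0e-6 GPa
Step 2: Compute numerator: 0.0138 * P * a^4.
a^4 = 350^4 = 15006250000
numerator = 0.0138 * 50.0e-6 * 15006250000 = 1.0354e+04
Step 3: Compute denominator: E * t^3 = 130 * 10^3 = 130000
Step 4: w0 = numerator / denominator = 1.0354e+04 / 130000 = 0.0796 um


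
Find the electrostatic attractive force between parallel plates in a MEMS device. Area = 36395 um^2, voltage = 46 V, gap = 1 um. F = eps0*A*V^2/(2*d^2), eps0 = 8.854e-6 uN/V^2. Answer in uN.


Step 1: Identify parameters.
eps0 = 8.854e-6 uN/V^2, A = 36395 um^2, V = 46 V, d = 1 um
Step 2: Compute V^2 = 46^2 = 2116
Step 3: Compute d^2 = 1^2 = 1
Step 4: F = 0.5 * 8.854e-6 * 36395 * 2116 / 1
F = 340.931 uN


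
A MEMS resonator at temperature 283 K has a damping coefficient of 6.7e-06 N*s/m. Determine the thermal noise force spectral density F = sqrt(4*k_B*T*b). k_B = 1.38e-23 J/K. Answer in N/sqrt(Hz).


Step 1: Compute 4 * k_B * T * b
= 4 * 1.38e-23 * 283 * 6.7e-06
= 1.0466e-25 N^2/Hz
Step 2: F_noise = sqrt(1.0466e-25)
F_noise = 3.24e-13 N/sqrt(Hz)


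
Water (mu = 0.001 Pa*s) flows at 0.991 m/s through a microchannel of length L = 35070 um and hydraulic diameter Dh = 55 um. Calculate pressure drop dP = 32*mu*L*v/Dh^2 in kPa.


Step 1: Convert to SI: L = 35070e-6 m, Dh = 55e-6 m
Step 2: dP = 32 * 0.001 * 35070e-6 * 0.991 / (55e-6)^2
Step 3: dP = 367649.53 Pa
Step 4: Convert to kPa: dP = 367.65 kPa


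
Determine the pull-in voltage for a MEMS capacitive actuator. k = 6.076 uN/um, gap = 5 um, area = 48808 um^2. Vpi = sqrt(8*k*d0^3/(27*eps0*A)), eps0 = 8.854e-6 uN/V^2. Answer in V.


Step 1: Compute numerator: 8 * k * d0^3 = 8 * 6.076 * 5^3 = 6076.0
Step 2: Compute denominator: 27 * eps0 * A = 27 * 8.854e-6 * 48808 = 11.667943
Step 3: Vpi = sqrt(6076.0 / 11.667943)
Vpi = 22.82 V


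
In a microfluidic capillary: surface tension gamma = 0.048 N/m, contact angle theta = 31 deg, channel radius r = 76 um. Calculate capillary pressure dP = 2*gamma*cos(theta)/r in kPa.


Step 1: cos(31 deg) = 0.8572
Step 2: Convert r to m: r = 76e-6 m
Step 3: dP = 2 * 0.048 * 0.8572 / 76e-6 = 1082.8 Pa
Step 4: Convert Pa to kPa (divide by 1000).
dP = 1.08 kPa


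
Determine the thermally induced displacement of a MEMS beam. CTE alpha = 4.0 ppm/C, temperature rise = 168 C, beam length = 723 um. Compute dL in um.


Step 1: Convert CTE: alpha = 4.0 ppm/C = 4.0e-6 /C
Step 2: dL = 4.0e-6 * 168 * 723
dL = 0.4859 um


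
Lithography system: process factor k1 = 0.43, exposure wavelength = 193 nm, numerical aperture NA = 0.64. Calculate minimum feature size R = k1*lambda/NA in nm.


Step 1: Identify values: k1 = 0.43, lambda = 193 nm, NA = 0.64
Step 2: R = k1 * lambda / NA
R = 0.43 * 193 / 0.64
R = 129.7 nm


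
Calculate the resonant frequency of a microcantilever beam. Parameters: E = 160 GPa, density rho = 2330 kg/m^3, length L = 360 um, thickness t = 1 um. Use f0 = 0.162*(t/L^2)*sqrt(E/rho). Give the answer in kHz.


Step 1: Convert units to SI.
t_SI = 1e-6 m, L_SI = 360e-6 m
Step 2: Calculate sqrt(E/rho).
sqrt(160e9 / 2330) = 8286.71 m/s
Step 3: Compute f0.
f0 = 0.162 * 1e-6 / (360e-6)^2 * 8286.71 = 10358.4 Hz = 10.36 kHz


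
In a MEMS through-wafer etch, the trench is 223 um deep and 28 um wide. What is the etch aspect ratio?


Step 1: AR = depth / width
Step 2: AR = 223 / 28
AR = 8.0


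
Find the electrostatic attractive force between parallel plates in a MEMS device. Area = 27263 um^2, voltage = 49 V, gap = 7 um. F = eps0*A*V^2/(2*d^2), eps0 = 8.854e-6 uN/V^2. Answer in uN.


Step 1: Identify parameters.
eps0 = 8.854e-6 uN/V^2, A = 27263 um^2, V = 49 V, d = 7 um
Step 2: Compute V^2 = 49^2 = 2401
Step 3: Compute d^2 = 7^2 = 49
Step 4: F = 0.5 * 8.854e-6 * 27263 * 2401 / 49
F = 5.914 uN


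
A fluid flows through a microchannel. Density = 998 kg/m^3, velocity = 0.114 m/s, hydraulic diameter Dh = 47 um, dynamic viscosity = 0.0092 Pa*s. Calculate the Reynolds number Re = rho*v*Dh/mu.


Step 1: Convert Dh to meters: Dh = 47e-6 m
Step 2: Re = rho * v * Dh / mu
Re = 998 * 0.114 * 47e-6 / 0.0092
Re = 0.581


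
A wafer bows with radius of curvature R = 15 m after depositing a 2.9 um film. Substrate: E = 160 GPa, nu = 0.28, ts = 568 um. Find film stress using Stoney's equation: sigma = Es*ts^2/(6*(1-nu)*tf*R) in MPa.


Step 1: Compute numerator: Es * ts^2 = 160 * 568^2 = 51619840 (GPa*um^2)
Step 2: Compute denominator (R in um): 6*(1-nu)*tf*R = 6*0.72*2.9*15e6 = 187920000.0 (um^2)
Step 3: sigma (GPa) = 51619840 / 187920000.0 = 2.74691e-01 GPa
Step 4: Convert to MPa (x1000): sigma = 274.7 MPa


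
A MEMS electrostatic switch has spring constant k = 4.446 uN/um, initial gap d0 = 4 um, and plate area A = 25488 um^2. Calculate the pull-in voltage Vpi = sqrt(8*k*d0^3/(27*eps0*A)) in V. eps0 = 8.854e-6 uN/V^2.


Step 1: Compute numerator: 8 * k * d0^3 = 8 * 4.446 * 4^3 = 2276.352
Step 2: Compute denominator: 27 * eps0 * A = 27 * 8.854e-6 * 25488 = 6.09311
Step 3: Vpi = sqrt(2276.352 / 6.09311)
Vpi = 19.33 V


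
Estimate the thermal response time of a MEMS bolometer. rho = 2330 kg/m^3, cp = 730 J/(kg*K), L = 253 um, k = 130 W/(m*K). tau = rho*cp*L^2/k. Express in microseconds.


Step 1: Convert L to m: L = 253e-6 m
Step 2: L^2 = (253e-6)^2 = 6.4009e-08 m^2
Step 3: tau = 2330 * 730 * 6.4009e-08 / 130 = 8.3748391e-04 s
Step 4: Convert to microseconds (multiply by 1e6).
tau = 837.484 us


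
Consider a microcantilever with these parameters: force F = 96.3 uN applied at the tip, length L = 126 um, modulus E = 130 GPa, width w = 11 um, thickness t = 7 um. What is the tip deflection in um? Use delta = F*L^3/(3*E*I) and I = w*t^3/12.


Step 1: Calculate the second moment of area.
I = w * t^3 / 12 = 11 * 7^3 / 12 = 314.4167 um^4
Step 2: Convert E to consistent units (1 GPa = 1000 uN/um^2).
E = 130 GPa = 130000 uN/um^2
Step 3: Calculate tip deflection.
delta = F * L^3 / (3 * E * I)
delta = 96.3 * 126^3 / (3 * 130000 * 314.4167)
delta = 1.571 um


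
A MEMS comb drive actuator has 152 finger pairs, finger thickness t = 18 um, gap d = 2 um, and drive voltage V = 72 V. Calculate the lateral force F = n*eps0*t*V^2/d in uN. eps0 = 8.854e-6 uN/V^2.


Step 1: Parameters: n=152, eps0=8.854e-6 uN/V^2, t=18 um, V=72 V, d=2 um
Step 2: V^2 = 5184
Step 3: F = 152 * 8.854e-6 * 18 * 5184 / 2
F = 62.79 uN


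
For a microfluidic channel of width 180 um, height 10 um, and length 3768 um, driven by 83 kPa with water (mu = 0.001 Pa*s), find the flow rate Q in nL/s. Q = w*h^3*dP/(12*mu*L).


Step 1: Convert all dimensions to SI (meters).
w = 180e-6 m, h = 10e-6 m, L = 3768e-6 m, dP = 83e3 Pa
Step 2: Q = w * h^3 * dP / (12 * mu * L)
Q = 180e-6 * (10e-6)^3 * 83e3 / (12 * 0.001 * 3768e-6) = 3.3041401e-10 m^3/s
Step 3: Convert Q from m^3/s to nL/s (1 m^3 = 1e12 nL, so multiply by 1e12).
Q = 330.414 nL/s


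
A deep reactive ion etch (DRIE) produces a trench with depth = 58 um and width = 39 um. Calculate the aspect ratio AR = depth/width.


Step 1: AR = depth / width
Step 2: AR = 58 / 39
AR = 1.5


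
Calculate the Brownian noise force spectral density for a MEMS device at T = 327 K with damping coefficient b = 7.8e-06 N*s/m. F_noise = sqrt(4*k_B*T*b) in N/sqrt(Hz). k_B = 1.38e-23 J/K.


Step 1: Compute 4 * k_B * T * b
= 4 * 1.38e-23 * 327 * 7.8e-06
= 1.4079e-25 N^2/Hz
Step 2: F_noise = sqrt(1.4079e-25)
F_noise = 3.75e-13 N/sqrt(Hz)
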